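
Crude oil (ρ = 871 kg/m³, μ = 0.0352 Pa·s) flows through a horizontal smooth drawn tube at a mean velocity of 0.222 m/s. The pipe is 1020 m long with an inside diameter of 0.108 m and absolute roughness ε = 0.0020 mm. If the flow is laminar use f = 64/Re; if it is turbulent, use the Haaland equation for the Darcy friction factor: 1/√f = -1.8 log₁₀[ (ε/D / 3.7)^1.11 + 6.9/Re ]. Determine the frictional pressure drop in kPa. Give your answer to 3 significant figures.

ΔP ≈ 21.9 kPa

Reynolds number Re = ρVD/μ = 871 · 0.222 · 0.108 / 0.0352 = 593.3.
Re < 2300 → laminar flow, so f = 64/Re = 64/593.3 = 0.1079 (the turbulent correlation is not needed).
Darcy-Weisbach: ΔP = f(L/D)(ρV²/2) = 0.1079·(1020/0.108)·(871·0.222²/2) = 0.1079·9444·21.46 = 2.187e+04 Pa.
ΔP = 2.187e+04 Pa = 21.9 kPa.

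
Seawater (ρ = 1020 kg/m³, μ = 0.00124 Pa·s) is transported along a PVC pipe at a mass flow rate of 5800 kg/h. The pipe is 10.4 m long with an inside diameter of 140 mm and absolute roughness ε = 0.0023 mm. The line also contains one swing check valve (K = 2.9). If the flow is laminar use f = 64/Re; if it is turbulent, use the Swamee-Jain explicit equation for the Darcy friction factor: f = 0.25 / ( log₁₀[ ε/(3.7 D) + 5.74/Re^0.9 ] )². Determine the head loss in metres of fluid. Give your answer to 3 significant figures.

h_f ≈ 0.00274 m

ṁ = 5800 kg/h = 5800/3600 = 1.611 kg/s.
A = πD²/4 = π(0.14)²/4 = 0.01539 m²; mean velocity V = ṁ/(ρA) = 1.611/(1020 · 0.01539) = 0.1026 m/s.
Reynolds number Re = ρVD/μ = 1020 · 0.1026 · 0.14 / 0.00124 = 1.182e+04.
Re > 4000 → turbulent. Relative roughness ε/D = 2.3e-06/0.14 = 1.64e-05. Swamee-Jain: f = 0.25/(log₁₀[1.64e-05/3.7 + 5.74/1.182e+04^0.9])² = 0.25/(log₁₀[4.44e-06 + 0.00124])² = 0.25/(-2.905)² = 0.02963.
Total minor-loss coefficient ΣK = 1·2.9 = 2.9.
ΔP = [f·L/D + ΣK]·(ρV²/2) = [0.02963·10.4/0.14 + 2.9]·(1020·0.1026²/2) = [2.201 + 2.9]·5.369 = 27.39 Pa.
Head loss h_f = ΔP/(ρg) = 27.39/(1020·9.81) = 0.00274 m.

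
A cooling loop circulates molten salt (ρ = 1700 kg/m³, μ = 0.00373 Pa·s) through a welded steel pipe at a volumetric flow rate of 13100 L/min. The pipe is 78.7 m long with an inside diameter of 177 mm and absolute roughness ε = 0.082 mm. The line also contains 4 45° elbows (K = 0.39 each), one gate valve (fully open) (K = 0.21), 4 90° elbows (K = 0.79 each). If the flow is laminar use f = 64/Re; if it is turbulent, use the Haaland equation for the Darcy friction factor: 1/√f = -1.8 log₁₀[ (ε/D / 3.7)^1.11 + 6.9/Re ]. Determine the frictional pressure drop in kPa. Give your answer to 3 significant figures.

ΔP ≈ 838 kPa

Q = 13100 L/min = 13100/60000 = 0.2183 m³/s.
Cross-sectional area A = πD²/4 = π(0.177)²/4 = 0.02461 m²; mean velocity V = Q/A = 0.2183/0.02461 = 8.873 m/s.
Reynolds number Re = ρVD/μ = 1700 · 8.873 · 0.177 / 0.00373 = 7.158e+05.
Re > 4000 → turbulent. Relative roughness ε/D = 8.2e-05/0.177 = 0.000463. Haaland: 1/√f = -1.8 log₁₀[(0.000463/3.7)^1.11 + 6.9/7.158e+05] = -1.8 log₁₀[4.66e-05 + 9.64e-06] = 7.65, so f = 0.01709.
Total minor-loss coefficient ΣK = 4·0.39 + 1·0.21 + 4·0.79 = 4.93.
ΔP = [f·L/D + ΣK]·(ρV²/2) = [0.01709·78.7/0.177 + 4.93]·(1700·8.873²/2) = [7.598 + 4.93]·6.692e+04 = 8.384e+05 Pa.
ΔP = 8.384e+05 Pa = 838 kPa.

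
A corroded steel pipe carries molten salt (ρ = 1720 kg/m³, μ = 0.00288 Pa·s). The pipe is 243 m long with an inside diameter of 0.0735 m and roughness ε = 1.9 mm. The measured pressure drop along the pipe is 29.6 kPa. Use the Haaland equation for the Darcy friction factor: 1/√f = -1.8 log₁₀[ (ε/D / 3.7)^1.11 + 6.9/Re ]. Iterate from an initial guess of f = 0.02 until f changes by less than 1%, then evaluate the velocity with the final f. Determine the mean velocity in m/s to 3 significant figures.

Rearranging Darcy-Weisbach: V = √(2·ΔP·D/(f·L·ρ)). With ε/D = 0.0019/0.0735 = 0.0259, iterate starting from f = 0.02:
  f = 0.02 → V = √(2·2.96e+04·0.0735/(0.02·243·1720)) = 0.7215 m/s; Re = ρVD/μ = 3.167e+04; f → 0.05494
  f = 0.05494 → V = 0.4353 m/s; Re = 1.911e+04; f → 0.05562
  f = 0.05562 → V = 0.4327 m/s; Re = 1.899e+04; f → 0.05563
Converged (Δf/f < 1%). With the final f = 0.05563: V = √(2·2.96e+04·0.0735/(0.05563·243·1720)) = 0.4326 m/s.

V ≈ 0.433 m/s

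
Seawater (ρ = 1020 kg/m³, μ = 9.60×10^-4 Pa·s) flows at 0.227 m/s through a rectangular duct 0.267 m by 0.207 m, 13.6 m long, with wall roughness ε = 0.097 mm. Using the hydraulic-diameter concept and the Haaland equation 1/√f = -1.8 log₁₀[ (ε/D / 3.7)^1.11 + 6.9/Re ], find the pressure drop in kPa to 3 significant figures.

ΔP ≈ 0.0330 kPa

Hydraulic diameter D_h = 4A/P = 4·(0.267·0.207)/(2·(0.267+0.207)) = 0.2211/0.948 = 0.2332 m.
Re = ρVD_h/μ = 1020·0.227·0.2332/0.00096 = 5.625e+04.
ε/D_h = 9.7e-05/0.2332 = 0.000416; Haaland gives 1/√f = -1.8 log₁₀[4.13e-05+0.000123] = 6.813, so f = 0.02154.
ΔP = f(L/D_h)(ρV²/2) = 0.02154·13.6/0.2332·26.28 = 33.02 Pa.
ΔP = 0.0330 kPa.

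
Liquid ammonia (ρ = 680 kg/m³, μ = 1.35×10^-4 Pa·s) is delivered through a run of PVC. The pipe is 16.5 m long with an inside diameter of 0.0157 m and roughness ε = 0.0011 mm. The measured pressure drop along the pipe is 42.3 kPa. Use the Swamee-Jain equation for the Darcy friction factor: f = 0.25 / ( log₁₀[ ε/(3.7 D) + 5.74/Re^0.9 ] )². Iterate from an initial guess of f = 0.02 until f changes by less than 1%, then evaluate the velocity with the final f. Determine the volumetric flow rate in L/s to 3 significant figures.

Q ≈ 0.527 L/s

Rearranging Darcy-Weisbach: V = √(2·ΔP·D/(f·L·ρ)). With ε/D = 1.1e-06/0.0157 = 7.01e-05, iterate starting from f = 0.02:
  f = 0.02 → V = √(2·4.23e+04·0.0157/(0.02·16.5·680)) = 2.433 m/s; Re = ρVD/μ = 1.924e+05; f → 0.01625
  f = 0.01625 → V = 2.699 m/s; Re = 2.134e+05; f → 0.01598
  f = 0.01598 → V = 2.722 m/s; Re = 2.153e+05; f → 0.01595
Converged (Δf/f < 1%). With the final f = 0.01595: V = √(2·4.23e+04·0.0157/(0.01595·16.5·680)) = 2.724 m/s.
Q = V·A = 2.724·(π/4·0.0157²) = 0.0005274 m³/s = 0.527 L/s.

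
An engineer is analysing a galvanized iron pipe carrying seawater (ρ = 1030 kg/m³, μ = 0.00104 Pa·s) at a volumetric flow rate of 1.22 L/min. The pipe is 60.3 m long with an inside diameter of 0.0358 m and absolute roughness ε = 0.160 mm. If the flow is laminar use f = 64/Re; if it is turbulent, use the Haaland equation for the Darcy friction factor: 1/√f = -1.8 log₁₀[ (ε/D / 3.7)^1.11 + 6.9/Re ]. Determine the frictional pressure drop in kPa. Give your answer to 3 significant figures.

ΔP ≈ 0.0316 kPa

Q = 1.22 L/min = 1.22/60000 = 2.033e-05 m³/s.
Cross-sectional area A = πD²/4 = π(0.0358)²/4 = 0.001007 m²; mean velocity V = Q/A = 2.033e-05/0.001007 = 0.0202 m/s.
Reynolds number Re = ρVD/μ = 1030 · 0.0202 · 0.0358 / 0.00104 = 716.2.
Re < 2300 → laminar flow, so f = 64/Re = 64/716.2 = 0.08936 (the turbulent correlation is not needed).
Darcy-Weisbach: ΔP = f(L/D)(ρV²/2) = 0.08936·(60.3/0.0358)·(1030·0.0202²/2) = 0.08936·1684·0.2101 = 31.63 Pa.
ΔP = 31.63 Pa = 0.0316 kPa.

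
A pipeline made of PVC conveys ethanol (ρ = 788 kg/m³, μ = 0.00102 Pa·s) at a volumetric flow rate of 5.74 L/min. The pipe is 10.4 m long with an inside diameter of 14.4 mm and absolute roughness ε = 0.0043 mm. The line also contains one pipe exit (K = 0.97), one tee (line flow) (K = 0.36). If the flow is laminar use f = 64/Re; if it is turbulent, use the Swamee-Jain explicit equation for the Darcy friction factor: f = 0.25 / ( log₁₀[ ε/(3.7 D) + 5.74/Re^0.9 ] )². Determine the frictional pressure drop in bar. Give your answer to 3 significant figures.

ΔP ≈ 0.0365 bar

Q = 5.74 L/min = 5.74/60000 = 9.567e-05 m³/s.
Cross-sectional area A = πD²/4 = π(0.0144)²/4 = 0.0001629 m²; mean velocity V = Q/A = 9.567e-05/0.0001629 = 0.5874 m/s.
Reynolds number Re = ρVD/μ = 788 · 0.5874 · 0.0144 / 0.00102 = 6535.
Re > 4000 → turbulent. Relative roughness ε/D = 4.3e-06/0.0144 = 0.000299. Swamee-Jain: f = 0.25/(log₁₀[0.000299/3.7 + 5.74/6535^0.9])² = 0.25/(log₁₀[8.07e-05 + 0.00211])² = 0.25/(-2.659)² = 0.03537.
Total minor-loss coefficient ΣK = 1·0.97 + 1·0.36 = 1.33.
ΔP = [f·L/D + ΣK]·(ρV²/2) = [0.03537·10.4/0.0144 + 1.33]·(788·0.5874²/2) = [25.55 + 1.33]·136 = 3654 Pa.
ΔP = 3654 Pa = 0.0365 bar.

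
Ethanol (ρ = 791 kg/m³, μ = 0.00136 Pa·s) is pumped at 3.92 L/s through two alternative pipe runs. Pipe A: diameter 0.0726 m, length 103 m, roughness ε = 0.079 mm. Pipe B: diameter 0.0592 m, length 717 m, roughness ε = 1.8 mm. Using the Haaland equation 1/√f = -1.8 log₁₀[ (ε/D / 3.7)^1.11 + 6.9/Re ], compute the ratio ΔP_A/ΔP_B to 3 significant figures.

Pipe A: V = Q/A = 0.00392/0.00414 = 0.9469 m/s; Re = 3.999e+04; ε/D = 0.00109; Haaland → f = 0.02472; ΔP_A = f(L/D)(ρV²/2) = 1.244e+04 Pa.
Pipe B: V = Q/A = 0.00392/0.002753 = 1.424 m/s; Re = 4.904e+04; ε/D = 0.0304; Haaland → f = 0.05823; ΔP_B = f(L/D)(ρV²/2) = 5.657e+05 Pa.
ΔP_A/ΔP_B = 1.244e+04/5.657e+05 = 0.0220.

ΔP_A/ΔP_B ≈ 0.0220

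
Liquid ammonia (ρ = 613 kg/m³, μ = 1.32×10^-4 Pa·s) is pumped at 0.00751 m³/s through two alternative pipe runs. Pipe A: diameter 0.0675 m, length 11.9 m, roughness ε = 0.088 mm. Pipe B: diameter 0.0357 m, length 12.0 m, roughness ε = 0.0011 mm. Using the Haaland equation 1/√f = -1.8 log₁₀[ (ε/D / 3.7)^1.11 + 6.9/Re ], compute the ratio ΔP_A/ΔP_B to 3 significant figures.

Pipe A: V = Q/A = 0.00751/0.003578 = 2.099 m/s; Re = 6.579e+05; ε/D = 0.0013; Haaland → f = 0.02134; ΔP_A = f(L/D)(ρV²/2) = 5079 Pa.
Pipe B: V = Q/A = 0.00751/0.001001 = 7.503 m/s; Re = 1.244e+06; ε/D = 3.08e-05; Haaland → f = 0.01184; ΔP_B = f(L/D)(ρV²/2) = 6.867e+04 Pa.
ΔP_A/ΔP_B = 5079/6.867e+04 = 0.0740.

ΔP_A/ΔP_B ≈ 0.0740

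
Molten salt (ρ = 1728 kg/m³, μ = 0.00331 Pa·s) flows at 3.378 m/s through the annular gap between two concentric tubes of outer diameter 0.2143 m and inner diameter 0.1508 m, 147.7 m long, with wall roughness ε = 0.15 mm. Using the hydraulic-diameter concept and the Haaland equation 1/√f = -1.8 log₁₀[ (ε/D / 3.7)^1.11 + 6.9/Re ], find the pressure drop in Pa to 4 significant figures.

Hydraulic diameter D_h = 4A/P = D_o - D_i = 0.2143 - 0.1508 = 0.0635 m.
Re = ρVD_h/μ = 1728·3.378·0.0635/0.00331 = 1.12e+05.
ε/D_h = 0.00015/0.0635 = 0.00236; Haaland gives 1/√f = -1.8 log₁₀[0.000284+6.16e-05] = 6.23, so f = 0.02576.
ΔP = f(L/D_h)(ρV²/2) = 0.02576·147.7/0.0635·9859 = 5.908e+05 Pa.

ΔP ≈ 590800 Pa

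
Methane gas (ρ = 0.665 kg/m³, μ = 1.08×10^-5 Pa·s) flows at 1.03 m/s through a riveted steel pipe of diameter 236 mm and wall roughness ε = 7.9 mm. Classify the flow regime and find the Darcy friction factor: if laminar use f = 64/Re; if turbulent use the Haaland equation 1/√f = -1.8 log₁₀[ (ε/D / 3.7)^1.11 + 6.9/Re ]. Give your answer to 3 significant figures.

f ≈ 0.0619

Re = ρVD/μ = 0.665·1.03·0.236/1.08e-05 = 1.497e+04.
Re > 4000 → turbulent. ε/D = 0.0079/0.236 = 0.0335; Haaland: 1/√f = -1.8 log₁₀[0.00539 + 0.000461] = 4.019, so f = 0.06192.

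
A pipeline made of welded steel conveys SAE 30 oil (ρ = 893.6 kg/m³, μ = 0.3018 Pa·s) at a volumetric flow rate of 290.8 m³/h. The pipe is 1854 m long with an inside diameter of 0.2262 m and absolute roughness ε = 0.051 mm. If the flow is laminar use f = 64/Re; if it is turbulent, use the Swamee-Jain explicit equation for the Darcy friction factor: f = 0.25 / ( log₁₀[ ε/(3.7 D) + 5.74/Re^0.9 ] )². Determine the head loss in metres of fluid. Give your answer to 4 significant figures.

Q = 290.8 m³/h = 290.8/3600 = 0.08078 m³/s.
Cross-sectional area A = πD²/4 = π(0.2262)²/4 = 0.04019 m²; mean velocity V = Q/A = 0.08078/0.04019 = 2.01 m/s.
Reynolds number Re = ρVD/μ = 893.6 · 2.01 · 0.2262 / 0.302 = 1346.
Re < 2300 → laminar flow, so f = 64/Re = 64/1346 = 0.04754 (the turbulent correlation is not needed).
Darcy-Weisbach: ΔP = f(L/D)(ρV²/2) = 0.04754·(1854/0.2262)·(893.6·2.01²/2) = 0.04754·8196·1805 = 7.034e+05 Pa.
Head loss h_f = ΔP/(ρg) = 7.034e+05/(893.6·9.81) = 80.24 m.

h_f ≈ 80.24 m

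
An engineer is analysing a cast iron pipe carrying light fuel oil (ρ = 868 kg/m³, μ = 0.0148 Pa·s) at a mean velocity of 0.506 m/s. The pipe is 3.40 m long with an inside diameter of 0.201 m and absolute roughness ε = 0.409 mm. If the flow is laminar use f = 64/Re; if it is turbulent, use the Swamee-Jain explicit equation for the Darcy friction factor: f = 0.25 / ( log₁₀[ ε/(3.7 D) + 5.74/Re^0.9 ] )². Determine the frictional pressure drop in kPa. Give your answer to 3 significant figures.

Reynolds number Re = ρVD/μ = 868 · 0.506 · 0.201 / 0.0148 = 5965.
Re > 4000 → turbulent. Relative roughness ε/D = 0.000409/0.201 = 0.00203. Swamee-Jain: f = 0.25/(log₁₀[0.00203/3.7 + 5.74/5965^0.9])² = 0.25/(log₁₀[0.00055 + 0.0023])² = 0.25/(-2.546)² = 0.03857.
Darcy-Weisbach: ΔP = f(L/D)(ρV²/2) = 0.03857·(3.4/0.201)·(868·0.506²/2) = 0.03857·16.92·111.1 = 72.5 Pa.
ΔP = 72.5 Pa = 0.0725 kPa.

ΔP ≈ 0.0725 kPa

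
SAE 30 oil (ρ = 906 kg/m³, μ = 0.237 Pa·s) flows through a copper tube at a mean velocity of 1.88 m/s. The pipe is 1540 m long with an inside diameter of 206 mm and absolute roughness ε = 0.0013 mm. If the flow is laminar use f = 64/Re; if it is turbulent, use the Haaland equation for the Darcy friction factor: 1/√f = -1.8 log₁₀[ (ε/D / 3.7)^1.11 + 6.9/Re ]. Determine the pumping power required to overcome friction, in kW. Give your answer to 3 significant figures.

Reynolds number Re = ρVD/μ = 906 · 1.88 · 0.206 / 0.237 = 1480.
Re < 2300 → laminar flow, so f = 64/Re = 64/1480 = 0.04323 (the turbulent correlation is not needed).
Darcy-Weisbach: ΔP = f(L/D)(ρV²/2) = 0.04323·(1540/0.206)·(906·1.88²/2) = 0.04323·7476·1601 = 5.174e+05 Pa.
Q = V·A = 1.88·0.03333 = 0.06266 m³/s.
Pumping power P = QΔP = 0.06266·5.174e+05 = 32420 W = 32.4 kW.

P ≈ 32.4 kW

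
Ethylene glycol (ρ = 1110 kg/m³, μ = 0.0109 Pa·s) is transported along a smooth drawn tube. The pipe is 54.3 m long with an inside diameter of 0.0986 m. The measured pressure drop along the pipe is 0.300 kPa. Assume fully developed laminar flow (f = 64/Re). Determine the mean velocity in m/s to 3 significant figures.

V ≈ 0.154 m/s

For laminar flow, f = 64/Re with Re = ρVD/μ, so Darcy-Weisbach reduces to ΔP = 32μLV/D². Solving for V: V = ΔP·D²/(32μL) = 300·(0.0986)²/(32·0.0109·54.3) = 0.154 m/s.
Check: Re = ρVD/μ = 1110·0.154·0.0986/0.0109 = 1546 < 2300, so the laminar assumption holds.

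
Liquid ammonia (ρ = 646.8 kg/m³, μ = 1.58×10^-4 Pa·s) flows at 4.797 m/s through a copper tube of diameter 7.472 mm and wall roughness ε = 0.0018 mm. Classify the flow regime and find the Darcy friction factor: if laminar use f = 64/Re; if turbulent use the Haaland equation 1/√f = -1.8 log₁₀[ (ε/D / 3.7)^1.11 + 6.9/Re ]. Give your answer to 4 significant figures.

f ≈ 0.01786

Re = ρVD/μ = 646.8·4.797·0.007472/0.000158 = 1.467e+05.
Re > 4000 → turbulent. ε/D = 1.8e-06/0.007472 = 0.000241; Haaland: 1/√f = -1.8 log₁₀[2.25e-05 + 4.7e-05] = 7.484, so f = 0.01786.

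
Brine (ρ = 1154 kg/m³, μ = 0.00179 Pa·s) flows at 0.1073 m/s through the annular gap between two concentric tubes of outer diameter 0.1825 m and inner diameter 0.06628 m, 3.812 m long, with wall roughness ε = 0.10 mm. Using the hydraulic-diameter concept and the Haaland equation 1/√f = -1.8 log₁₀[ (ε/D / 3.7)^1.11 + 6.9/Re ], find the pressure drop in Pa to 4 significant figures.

ΔP ≈ 7.365 Pa

Hydraulic diameter D_h = 4A/P = D_o - D_i = 0.1825 - 0.06628 = 0.1162 m.
Re = ρVD_h/μ = 1154·0.1073·0.1162/0.00179 = 8040.
ε/D_h = 0.0001/0.1162 = 0.00086; Haaland gives 1/√f = -1.8 log₁₀[9.26e-05+0.000858] = 5.439, so f = 0.0338.
ΔP = f(L/D_h)(ρV²/2) = 0.0338·3.812/0.1162·6.643 = 7.365 Pa.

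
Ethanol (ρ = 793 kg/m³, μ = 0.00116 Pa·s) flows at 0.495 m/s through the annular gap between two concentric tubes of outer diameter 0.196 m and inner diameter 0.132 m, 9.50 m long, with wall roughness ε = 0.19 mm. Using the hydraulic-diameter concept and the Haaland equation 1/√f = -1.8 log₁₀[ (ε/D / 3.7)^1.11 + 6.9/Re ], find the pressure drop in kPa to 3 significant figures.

Hydraulic diameter D_h = 4A/P = D_o - D_i = 0.196 - 0.132 = 0.064 m.
Re = ρVD_h/μ = 793·0.495·0.064/0.00116 = 2.166e+04.
ε/D_h = 0.00019/0.064 = 0.00297; Haaland gives 1/√f = -1.8 log₁₀[0.000366+0.000319] = 5.696, so f = 0.03082.
ΔP = f(L/D_h)(ρV²/2) = 0.03082·9.5/0.064·97.15 = 444.5 Pa.
ΔP = 0.445 kPa.

ΔP ≈ 0.445 kPa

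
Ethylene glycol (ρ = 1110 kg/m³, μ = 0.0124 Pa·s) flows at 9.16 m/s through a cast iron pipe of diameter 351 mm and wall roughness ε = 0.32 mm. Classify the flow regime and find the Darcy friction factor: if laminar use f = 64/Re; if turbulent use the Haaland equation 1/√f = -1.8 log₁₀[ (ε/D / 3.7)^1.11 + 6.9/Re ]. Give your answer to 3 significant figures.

f ≈ 0.0202

Re = ρVD/μ = 1110·9.16·0.351/0.0124 = 2.878e+05.
Re > 4000 → turbulent. ε/D = 0.00032/0.351 = 0.000912; Haaland: 1/√f = -1.8 log₁₀[9.88e-05 + 2.4e-05] = 7.04, so f = 0.02018.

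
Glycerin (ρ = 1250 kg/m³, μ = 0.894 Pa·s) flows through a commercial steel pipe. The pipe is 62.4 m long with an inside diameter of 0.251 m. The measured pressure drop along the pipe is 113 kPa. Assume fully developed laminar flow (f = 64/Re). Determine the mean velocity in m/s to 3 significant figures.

For laminar flow, f = 64/Re with Re = ρVD/μ, so Darcy-Weisbach reduces to ΔP = 32μLV/D². Solving for V: V = ΔP·D²/(32μL) = 1.13e+05·(0.251)²/(32·0.894·62.4) = 3.988 m/s.
Check: Re = ρVD/μ = 1250·3.988·0.251/0.894 = 1400 < 2300, so the laminar assumption holds.

V ≈ 3.99 m/s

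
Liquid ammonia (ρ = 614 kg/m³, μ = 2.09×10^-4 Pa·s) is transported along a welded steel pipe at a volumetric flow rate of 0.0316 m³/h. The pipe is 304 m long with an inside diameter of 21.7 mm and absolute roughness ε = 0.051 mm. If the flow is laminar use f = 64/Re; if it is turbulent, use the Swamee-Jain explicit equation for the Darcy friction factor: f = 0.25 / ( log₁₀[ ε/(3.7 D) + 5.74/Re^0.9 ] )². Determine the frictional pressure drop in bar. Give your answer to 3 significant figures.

ΔP ≈ 0.00102 bar

Q = 0.0316 m³/h = 0.0316/3600 = 8.778e-06 m³/s.
Cross-sectional area A = πD²/4 = π(0.0217)²/4 = 0.0003698 m²; mean velocity V = Q/A = 8.778e-06/0.0003698 = 0.02373 m/s.
Reynolds number Re = ρVD/μ = 614 · 0.02373 · 0.0217 / 0.000209 = 1513.
Re < 2300 → laminar flow, so f = 64/Re = 64/1513 = 0.0423 (the turbulent correlation is not needed).
Darcy-Weisbach: ΔP = f(L/D)(ρV²/2) = 0.0423·(304/0.0217)·(614·0.02373²/2) = 0.0423·1.401e+04·0.1729 = 102.5 Pa.
ΔP = 102.5 Pa = 0.00102 bar.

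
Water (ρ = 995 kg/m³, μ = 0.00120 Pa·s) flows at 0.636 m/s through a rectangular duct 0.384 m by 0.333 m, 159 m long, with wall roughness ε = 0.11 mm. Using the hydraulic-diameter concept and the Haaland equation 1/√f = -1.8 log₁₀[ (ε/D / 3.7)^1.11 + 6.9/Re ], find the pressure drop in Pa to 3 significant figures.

Hydraulic diameter D_h = 4A/P = 4·(0.384·0.333)/(2·(0.384+0.333)) = 0.5115/1.434 = 0.3567 m.
Re = ρVD_h/μ = 995·0.636·0.3567/0.0012 = 1.881e+05.
ε/D_h = 0.00011/0.3567 = 0.000308; Haaland gives 1/√f = -1.8 log₁₀[2.97e-05+3.67e-05] = 7.521, so f = 0.01768.
ΔP = f(L/D_h)(ρV²/2) = 0.01768·159/0.3567·201.2 = 1586 Pa.

ΔP ≈ 1590 Pa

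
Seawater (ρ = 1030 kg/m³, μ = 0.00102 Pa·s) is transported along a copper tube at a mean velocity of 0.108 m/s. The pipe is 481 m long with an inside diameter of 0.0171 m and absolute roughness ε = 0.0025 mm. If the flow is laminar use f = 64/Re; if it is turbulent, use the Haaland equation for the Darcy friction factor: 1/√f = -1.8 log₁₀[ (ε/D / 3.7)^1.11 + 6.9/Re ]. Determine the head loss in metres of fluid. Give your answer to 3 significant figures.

h_f ≈ 0.574 m

Reynolds number Re = ρVD/μ = 1030 · 0.108 · 0.0171 / 0.00102 = 1865.
Re < 2300 → laminar flow, so f = 64/Re = 64/1865 = 0.03432 (the turbulent correlation is not needed).
Darcy-Weisbach: ΔP = f(L/D)(ρV²/2) = 0.03432·(481/0.0171)·(1030·0.108²/2) = 0.03432·2.813e+04·6.007 = 5799 Pa.
Head loss h_f = ΔP/(ρg) = 5799/(1030·9.81) = 0.574 m.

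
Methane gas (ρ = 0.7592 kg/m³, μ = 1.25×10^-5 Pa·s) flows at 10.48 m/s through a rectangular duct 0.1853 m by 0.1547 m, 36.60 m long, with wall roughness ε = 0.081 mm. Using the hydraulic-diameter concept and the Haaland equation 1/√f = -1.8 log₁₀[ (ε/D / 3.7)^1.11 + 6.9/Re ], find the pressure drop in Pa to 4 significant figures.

Hydraulic diameter D_h = 4A/P = 4·(0.1853·0.1547)/(2·(0.1853+0.1547)) = 0.1147/0.68 = 0.1686 m.
Re = ρVD_h/μ = 0.7592·10.48·0.1686/1.25e-05 = 1.073e+05.
ε/D_h = 8.1e-05/0.1686 = 0.00048; Haaland gives 1/√f = -1.8 log₁₀[4.85e-05+6.43e-05] = 7.106, so f = 0.0198.
ΔP = f(L/D_h)(ρV²/2) = 0.0198·36.6/0.1686·41.69 = 179.2 Pa.

ΔP ≈ 179.2 Pa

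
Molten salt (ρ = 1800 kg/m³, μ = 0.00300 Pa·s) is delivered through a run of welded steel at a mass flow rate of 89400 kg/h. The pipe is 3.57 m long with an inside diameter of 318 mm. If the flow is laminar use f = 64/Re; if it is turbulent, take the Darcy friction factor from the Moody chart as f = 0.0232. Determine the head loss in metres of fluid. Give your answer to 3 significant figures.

h_f ≈ 4.01×10^-4 m

ṁ = 89400 kg/h = 89400/3600 = 24.83 kg/s.
A = πD²/4 = π(0.318)²/4 = 0.07942 m²; mean velocity V = ṁ/(ρA) = 24.83/(1800 · 0.07942) = 0.1737 m/s.
Reynolds number Re = ρVD/μ = 1800 · 0.1737 · 0.318 / 0.003 = 3.314e+04.
Re > 4000 → turbulent; use the Moody-chart value f = 0.0232.
Darcy-Weisbach: ΔP = f(L/D)(ρV²/2) = 0.0232·(3.57/0.318)·(1800·0.1737²/2) = 0.0232·11.23·27.16 = 7.073 Pa.
Head loss h_f = ΔP/(ρg) = 7.073/(1800·9.81) = 4.01×10^-4 m.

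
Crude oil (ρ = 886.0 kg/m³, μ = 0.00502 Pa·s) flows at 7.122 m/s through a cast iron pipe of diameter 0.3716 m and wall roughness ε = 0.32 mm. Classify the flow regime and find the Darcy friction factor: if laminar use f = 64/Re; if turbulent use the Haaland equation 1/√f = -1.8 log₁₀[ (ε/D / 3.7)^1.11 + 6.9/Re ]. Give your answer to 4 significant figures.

Re = ρVD/μ = 886·7.122·0.3716/0.00502 = 4.671e+05.
Re > 4000 → turbulent. ε/D = 0.00032/0.3716 = 0.000861; Haaland: 1/√f = -1.8 log₁₀[9.27e-05 + 1.48e-05] = 7.143, so f = 0.0196.

f ≈ 0.01960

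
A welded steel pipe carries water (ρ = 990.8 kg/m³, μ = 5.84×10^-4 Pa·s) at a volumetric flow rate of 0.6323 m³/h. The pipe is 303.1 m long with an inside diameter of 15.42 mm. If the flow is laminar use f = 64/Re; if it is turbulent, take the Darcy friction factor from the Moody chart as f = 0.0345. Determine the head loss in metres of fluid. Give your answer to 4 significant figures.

h_f ≈ 30.57 m

Q = 0.6323 m³/h = 0.6323/3600 = 0.0001756 m³/s.
Cross-sectional area A = πD²/4 = π(0.01542)²/4 = 0.0001867 m²; mean velocity V = Q/A = 0.0001756/0.0001867 = 0.9405 m/s.
Reynolds number Re = ρVD/μ = 990.8 · 0.9405 · 0.01542 / 0.000584 = 2.46e+04.
Re > 4000 → turbulent; use the Moody-chart value f = 0.0345.
Darcy-Weisbach: ΔP = f(L/D)(ρV²/2) = 0.0345·(303.1/0.01542)·(990.8·0.9405²/2) = 0.0345·1.966e+04·438.2 = 2.972e+05 Pa.
Head loss h_f = ΔP/(ρg) = 2.972e+05/(990.8·9.81) = 30.57 m.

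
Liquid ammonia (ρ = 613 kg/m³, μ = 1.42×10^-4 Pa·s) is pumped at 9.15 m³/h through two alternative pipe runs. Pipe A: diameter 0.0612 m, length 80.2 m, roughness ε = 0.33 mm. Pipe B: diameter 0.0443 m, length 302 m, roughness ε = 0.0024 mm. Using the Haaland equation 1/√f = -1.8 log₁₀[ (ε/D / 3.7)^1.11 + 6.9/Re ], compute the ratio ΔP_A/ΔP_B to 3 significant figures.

Pipe A: V = Q/A = 0.002542/0.002942 = 0.864 m/s; Re = 2.283e+05; ε/D = 0.00539; Haaland → f = 0.0315; ΔP_A = f(L/D)(ρV²/2) = 9444 Pa.
Pipe B: V = Q/A = 0.002542/0.001541 = 1.649 m/s; Re = 3.154e+05; ε/D = 5.42e-05; Haaland → f = 0.0147; ΔP_B = f(L/D)(ρV²/2) = 8.353e+04 Pa.
ΔP_A/ΔP_B = 9444/8.353e+04 = 0.113.

ΔP_A/ΔP_B ≈ 0.113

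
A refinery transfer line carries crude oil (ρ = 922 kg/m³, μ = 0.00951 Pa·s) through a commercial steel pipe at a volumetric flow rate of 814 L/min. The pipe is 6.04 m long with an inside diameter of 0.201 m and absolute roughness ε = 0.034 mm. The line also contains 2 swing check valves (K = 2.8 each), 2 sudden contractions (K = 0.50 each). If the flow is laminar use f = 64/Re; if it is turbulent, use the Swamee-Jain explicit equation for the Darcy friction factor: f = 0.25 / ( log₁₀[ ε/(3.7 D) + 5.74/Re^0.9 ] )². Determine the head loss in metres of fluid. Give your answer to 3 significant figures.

Q = 814 L/min = 814/60000 = 0.01357 m³/s.
Cross-sectional area A = πD²/4 = π(0.201)²/4 = 0.03173 m²; mean velocity V = Q/A = 0.01357/0.03173 = 0.4276 m/s.
Reynolds number Re = ρVD/μ = 922 · 0.4276 · 0.201 / 0.00951 = 8332.
Re > 4000 → turbulent. Relative roughness ε/D = 3.4e-05/0.201 = 0.000169. Swamee-Jain: f = 0.25/(log₁₀[0.000169/3.7 + 5.74/8332^0.9])² = 0.25/(log₁₀[4.57e-05 + 0.0017])² = 0.25/(-2.758)² = 0.03286.
Total minor-loss coefficient ΣK = 2·2.8 + 2·0.5 = 6.6.
ΔP = [f·L/D + ΣK]·(ρV²/2) = [0.03286·6.04/0.201 + 6.6]·(922·0.4276²/2) = [0.9875 + 6.6]·84.27 = 639.4 Pa.
Head loss h_f = ΔP/(ρg) = 639.4/(922·9.81) = 0.0707 m.

h_f ≈ 0.0707 m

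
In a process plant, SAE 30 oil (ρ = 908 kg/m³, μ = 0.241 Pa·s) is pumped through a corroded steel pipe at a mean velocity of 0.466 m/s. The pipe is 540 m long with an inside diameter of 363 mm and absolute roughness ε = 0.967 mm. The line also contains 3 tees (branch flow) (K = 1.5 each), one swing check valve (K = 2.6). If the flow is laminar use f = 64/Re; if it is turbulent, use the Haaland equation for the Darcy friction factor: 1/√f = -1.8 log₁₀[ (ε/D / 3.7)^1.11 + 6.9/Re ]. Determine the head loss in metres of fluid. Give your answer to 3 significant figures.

h_f ≈ 1.73 m

Reynolds number Re = ρVD/μ = 908 · 0.466 · 0.363 / 0.241 = 637.3.
Re < 2300 → laminar flow, so f = 64/Re = 64/637.3 = 0.1004 (the turbulent correlation is not needed).
Total minor-loss coefficient ΣK = 3·1.5 + 1·2.6 = 7.1.
ΔP = [f·L/D + ΣK]·(ρV²/2) = [0.1004·540/0.363 + 7.1]·(908·0.466²/2) = [149.4 + 7.1]·98.59 = 1.543e+04 Pa.
Head loss h_f = ΔP/(ρg) = 1.543e+04/(908·9.81) = 1.73 m.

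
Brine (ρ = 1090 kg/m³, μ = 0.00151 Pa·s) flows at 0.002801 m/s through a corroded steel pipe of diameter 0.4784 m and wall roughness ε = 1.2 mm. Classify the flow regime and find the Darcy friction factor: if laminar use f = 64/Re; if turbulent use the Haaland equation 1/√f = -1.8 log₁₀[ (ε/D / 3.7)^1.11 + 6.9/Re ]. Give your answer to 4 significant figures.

f ≈ 0.06616

Re = ρVD/μ = 1090·0.002801·0.4784/0.00151 = 967.3.
Re < 2300 → laminar, so f = 64/Re = 0.06616 (roughness is irrelevant in laminar flow).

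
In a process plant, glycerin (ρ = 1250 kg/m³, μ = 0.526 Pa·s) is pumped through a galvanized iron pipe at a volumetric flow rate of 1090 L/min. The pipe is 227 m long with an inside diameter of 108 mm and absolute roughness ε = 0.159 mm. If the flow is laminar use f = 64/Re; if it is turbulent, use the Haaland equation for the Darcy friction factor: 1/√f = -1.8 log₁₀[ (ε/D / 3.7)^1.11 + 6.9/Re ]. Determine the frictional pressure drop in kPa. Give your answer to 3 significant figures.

ΔP ≈ 650 kPa

Q = 1090 L/min = 1090/60000 = 0.01817 m³/s.
Cross-sectional area A = πD²/4 = π(0.108)²/4 = 0.009161 m²; mean velocity V = Q/A = 0.01817/0.009161 = 1.983 m/s.
Reynolds number Re = ρVD/μ = 1250 · 1.983 · 0.108 / 0.526 = 509.
Re < 2300 → laminar flow, so f = 64/Re = 64/509 = 0.1257 (the turbulent correlation is not needed).
Darcy-Weisbach: ΔP = f(L/D)(ρV²/2) = 0.1257·(227/0.108)·(1250·1.983²/2) = 0.1257·2102·2458 = 6.496e+05 Pa.
ΔP = 6.496e+05 Pa = 650 kPa.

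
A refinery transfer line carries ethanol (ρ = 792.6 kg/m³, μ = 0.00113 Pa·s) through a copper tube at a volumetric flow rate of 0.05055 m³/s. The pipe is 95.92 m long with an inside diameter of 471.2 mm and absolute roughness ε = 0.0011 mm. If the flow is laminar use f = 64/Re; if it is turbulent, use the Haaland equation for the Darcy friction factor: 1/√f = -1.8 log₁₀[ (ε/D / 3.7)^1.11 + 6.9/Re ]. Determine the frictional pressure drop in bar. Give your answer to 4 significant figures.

ΔP ≈ 0.001220 bar

Cross-sectional area A = πD²/4 = π(0.4712)²/4 = 0.1744 m²; mean velocity V = Q/A = 0.05055/0.1744 = 0.2899 m/s.
Reynolds number Re = ρVD/μ = 792.6 · 0.2899 · 0.4712 / 0.00113 = 9.581e+04.
Re > 4000 → turbulent. Relative roughness ε/D = 1.1e-06/0.4712 = 2.33e-06. Haaland: 1/√f = -1.8 log₁₀[(2.33e-06/3.7)^1.11 + 6.9/9.581e+04] = -1.8 log₁₀[1.31e-07 + 7.2e-05] = 7.455, so f = 0.01799.
Darcy-Weisbach: ΔP = f(L/D)(ρV²/2) = 0.01799·(95.92/0.4712)·(792.6·0.2899²/2) = 0.01799·203.6·33.3 = 122 Pa.
ΔP = 122 Pa = 0.001220 bar.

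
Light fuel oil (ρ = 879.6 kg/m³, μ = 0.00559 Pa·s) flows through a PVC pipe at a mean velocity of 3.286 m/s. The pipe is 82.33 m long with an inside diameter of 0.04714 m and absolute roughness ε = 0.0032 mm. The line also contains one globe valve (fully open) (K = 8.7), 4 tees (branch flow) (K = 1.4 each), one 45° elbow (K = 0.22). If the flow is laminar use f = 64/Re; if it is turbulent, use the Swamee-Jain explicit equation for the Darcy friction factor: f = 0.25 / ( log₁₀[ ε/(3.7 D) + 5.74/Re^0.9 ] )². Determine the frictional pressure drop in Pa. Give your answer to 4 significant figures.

Reynolds number Re = ρVD/μ = 879.6 · 3.286 · 0.04714 / 0.00559 = 2.437e+04.
Re > 4000 → turbulent. Relative roughness ε/D = 3.2e-06/0.04714 = 6.79e-05. Swamee-Jain: f = 0.25/(log₁₀[6.79e-05/3.7 + 5.74/2.437e+04^0.9])² = 0.25/(log₁₀[1.83e-05 + 0.000647])² = 0.25/(-3.177)² = 0.02477.
Total minor-loss coefficient ΣK = 1·8.7 + 4·1.4 + 1·0.22 = 14.5.
ΔP = [f·L/D + ΣK]·(ρV²/2) = [0.02477·82.33/0.04714 + 14.5]·(879.6·3.286²/2) = [43.25 + 14.5]·4749 = 2.744e+05 Pa.

ΔP ≈ 274400 Pa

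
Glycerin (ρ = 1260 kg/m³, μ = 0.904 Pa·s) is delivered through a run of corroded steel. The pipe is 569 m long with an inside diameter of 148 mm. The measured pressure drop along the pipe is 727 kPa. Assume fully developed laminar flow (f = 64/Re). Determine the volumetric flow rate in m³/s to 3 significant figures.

Q ≈ 0.0166 m³/s

For laminar flow, f = 64/Re with Re = ρVD/μ, so Darcy-Weisbach reduces to ΔP = 32μLV/D². Solving for V: V = ΔP·D²/(32μL) = 7.27e+05·(0.148)²/(32·0.904·569) = 0.9674 m/s.
Check: Re = ρVD/μ = 1260·0.9674·0.148/0.904 = 199.6 < 2300, so the laminar assumption holds.
Q = V·A = 0.9674·(π/4·0.148²) = 0.01664 m³/s = 0.0166 m³/s.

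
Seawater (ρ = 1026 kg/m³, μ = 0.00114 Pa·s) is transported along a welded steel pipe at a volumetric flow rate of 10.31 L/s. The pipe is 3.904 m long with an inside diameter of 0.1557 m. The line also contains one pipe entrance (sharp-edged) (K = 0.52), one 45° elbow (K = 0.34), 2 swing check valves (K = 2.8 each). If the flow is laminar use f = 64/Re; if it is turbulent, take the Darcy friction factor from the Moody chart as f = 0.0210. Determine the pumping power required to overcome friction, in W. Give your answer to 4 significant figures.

Q = 10.31 L/s = 10.31/1000 = 0.01031 m³/s.
Cross-sectional area A = πD²/4 = π(0.1557)²/4 = 0.01904 m²; mean velocity V = Q/A = 0.01031/0.01904 = 0.5415 m/s.
Reynolds number Re = ρVD/μ = 1026 · 0.5415 · 0.1557 / 0.00114 = 7.588e+04.
Re > 4000 → turbulent; use the Moody-chart value f = 0.0210.
Total minor-loss coefficient ΣK = 1·0.52 + 1·0.34 + 2·2.8 = 6.46.
ΔP = [f·L/D + ΣK]·(ρV²/2) = [0.021·3.904/0.1557 + 6.46]·(1026·0.5415²/2) = [0.5266 + 6.46]·150.4 = 1051 Pa.
Pumping power P = QΔP = 0.01031·1051 = 10.835 W = 10.83 W.

P ≈ 10.83 W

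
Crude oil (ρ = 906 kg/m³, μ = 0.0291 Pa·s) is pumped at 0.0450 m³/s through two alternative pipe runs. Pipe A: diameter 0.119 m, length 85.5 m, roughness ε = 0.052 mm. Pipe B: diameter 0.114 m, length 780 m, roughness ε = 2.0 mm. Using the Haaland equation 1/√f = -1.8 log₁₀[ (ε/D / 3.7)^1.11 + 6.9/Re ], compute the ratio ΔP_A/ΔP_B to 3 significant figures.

Pipe A: V = Q/A = 0.045/0.01112 = 4.046 m/s; Re = 1.499e+04; ε/D = 0.000437; Haaland → f = 0.02838; ΔP_A = f(L/D)(ρV²/2) = 1.512e+05 Pa.
Pipe B: V = Q/A = 0.045/0.01021 = 4.409 m/s; Re = 1.565e+04; ε/D = 0.0175; Haaland → f = 0.04889; ΔP_B = f(L/D)(ρV²/2) = 2.946e+06 Pa.
ΔP_A/ΔP_B = 1.512e+05/2.946e+06 = 0.0513.

ΔP_A/ΔP_B ≈ 0.0513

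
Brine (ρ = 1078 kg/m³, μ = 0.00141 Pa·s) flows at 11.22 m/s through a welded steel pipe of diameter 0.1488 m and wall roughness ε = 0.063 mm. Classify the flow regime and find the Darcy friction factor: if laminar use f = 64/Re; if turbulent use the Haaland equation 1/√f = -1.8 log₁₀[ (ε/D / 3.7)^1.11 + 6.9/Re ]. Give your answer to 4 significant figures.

Re = ρVD/μ = 1078·11.22·0.1488/0.00141 = 1.276e+06.
Re > 4000 → turbulent. ε/D = 6.3e-05/0.1488 = 0.000423; Haaland: 1/√f = -1.8 log₁₀[4.22e-05 + 5.41e-06] = 7.781, so f = 0.01652.

f ≈ 0.01652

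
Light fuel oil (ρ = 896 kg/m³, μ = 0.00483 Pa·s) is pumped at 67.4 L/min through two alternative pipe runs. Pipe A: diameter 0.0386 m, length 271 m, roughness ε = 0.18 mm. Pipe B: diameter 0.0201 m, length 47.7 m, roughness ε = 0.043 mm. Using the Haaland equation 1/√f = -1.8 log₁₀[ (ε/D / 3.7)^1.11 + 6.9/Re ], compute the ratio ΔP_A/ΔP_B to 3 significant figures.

Pipe A: V = Q/A = 0.001123/0.00117 = 0.9599 m/s; Re = 6874; ε/D = 0.00466; Haaland → f = 0.03955; ΔP_A = f(L/D)(ρV²/2) = 1.146e+05 Pa.
Pipe B: V = Q/A = 0.001123/0.0003173 = 3.54 m/s; Re = 1.32e+04; ε/D = 0.00214; Haaland → f = 0.03192; ΔP_B = f(L/D)(ρV²/2) = 4.254e+05 Pa.
ΔP_A/ΔP_B = 1.146e+05/4.254e+05 = 0.269.

ΔP_A/ΔP_B ≈ 0.269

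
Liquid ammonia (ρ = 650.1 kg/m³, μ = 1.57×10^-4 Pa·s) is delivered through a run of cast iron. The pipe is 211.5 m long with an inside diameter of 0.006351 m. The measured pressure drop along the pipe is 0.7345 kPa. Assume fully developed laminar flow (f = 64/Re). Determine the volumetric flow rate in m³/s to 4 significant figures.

For laminar flow, f = 64/Re with Re = ρVD/μ, so Darcy-Weisbach reduces to ΔP = 32μLV/D². Solving for V: V = ΔP·D²/(32μL) = 734.5·(0.006351)²/(32·0.000157·211.5) = 0.02788 m/s.
Check: Re = ρVD/μ = 650.1·0.02788·0.006351/0.000157 = 733.2 < 2300, so the laminar assumption holds.
Q = V·A = 0.02788·(π/4·0.006351²) = 8.833e-07 m³/s = 8.833×10^-7 m³/s.

Q ≈ 8.833×10^-7 m³/s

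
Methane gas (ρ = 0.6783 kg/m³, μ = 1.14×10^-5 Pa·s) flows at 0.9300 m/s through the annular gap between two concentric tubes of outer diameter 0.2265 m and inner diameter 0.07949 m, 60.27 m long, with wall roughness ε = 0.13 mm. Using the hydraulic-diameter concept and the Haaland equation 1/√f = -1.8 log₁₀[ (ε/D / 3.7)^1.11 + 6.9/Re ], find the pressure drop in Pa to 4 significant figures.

Hydraulic diameter D_h = 4A/P = D_o - D_i = 0.2265 - 0.07949 = 0.147 m.
Re = ρVD_h/μ = 0.6783·0.93·0.147/1.14e-05 = 8135.
ε/D_h = 0.00013/0.147 = 0.000884; Haaland gives 1/√f = -1.8 log₁₀[9.55e-05+0.000848] = 5.445, so f = 0.03373.
ΔP = f(L/D_h)(ρV²/2) = 0.03373·60.27/0.147·0.2933 = 4.056 Pa.

ΔP ≈ 4.056 Pa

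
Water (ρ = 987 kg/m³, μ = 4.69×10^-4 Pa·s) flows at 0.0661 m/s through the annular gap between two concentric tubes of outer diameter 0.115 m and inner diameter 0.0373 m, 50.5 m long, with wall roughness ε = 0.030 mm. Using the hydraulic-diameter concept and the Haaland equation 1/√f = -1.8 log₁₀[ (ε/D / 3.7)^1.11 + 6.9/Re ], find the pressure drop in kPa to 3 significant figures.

ΔP ≈ 0.0430 kPa

Hydraulic diameter D_h = 4A/P = D_o - D_i = 0.115 - 0.0373 = 0.0777 m.
Re = ρVD_h/μ = 987·0.0661·0.0777/0.000469 = 1.081e+04.
ε/D_h = 3e-05/0.0777 = 0.000386; Haaland gives 1/√f = -1.8 log₁₀[3.81e-05+0.000638] = 5.706, so f = 0.03072.
ΔP = f(L/D_h)(ρV²/2) = 0.03072·50.5/0.0777·2.156 = 43.05 Pa.
ΔP = 0.0430 kPa.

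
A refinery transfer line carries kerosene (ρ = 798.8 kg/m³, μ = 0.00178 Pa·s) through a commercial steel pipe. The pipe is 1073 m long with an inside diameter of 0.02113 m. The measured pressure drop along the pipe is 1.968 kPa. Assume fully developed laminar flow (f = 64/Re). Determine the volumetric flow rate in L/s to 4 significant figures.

Q ≈ 0.005041 L/s

For laminar flow, f = 64/Re with Re = ρVD/μ, so Darcy-Weisbach reduces to ΔP = 32μLV/D². Solving for V: V = ΔP·D²/(32μL) = 1968·(0.02113)²/(32·0.00178·1073) = 0.01438 m/s.
Check: Re = ρVD/μ = 798.8·0.01438·0.02113/0.00178 = 136.3 < 2300, so the laminar assumption holds.
Q = V·A = 0.01438·(π/4·0.02113²) = 5.041e-06 m³/s = 0.005041 L/s.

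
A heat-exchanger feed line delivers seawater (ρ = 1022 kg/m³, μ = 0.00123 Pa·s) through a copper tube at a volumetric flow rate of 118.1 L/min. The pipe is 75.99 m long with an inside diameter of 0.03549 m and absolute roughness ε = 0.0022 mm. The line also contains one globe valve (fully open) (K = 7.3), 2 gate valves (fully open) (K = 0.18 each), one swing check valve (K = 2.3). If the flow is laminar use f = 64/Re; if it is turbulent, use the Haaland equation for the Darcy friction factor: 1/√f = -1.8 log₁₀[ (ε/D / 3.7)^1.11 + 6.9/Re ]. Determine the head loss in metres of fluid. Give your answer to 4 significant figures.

Q = 118.1 L/min = 118.1/60000 = 0.001968 m³/s.
Cross-sectional area A = πD²/4 = π(0.03549)²/4 = 0.0009892 m²; mean velocity V = Q/A = 0.001968/0.0009892 = 1.99 m/s.
Reynolds number Re = ρVD/μ = 1022 · 1.99 · 0.03549 / 0.00123 = 5.867e+04.
Re > 4000 → turbulent. Relative roughness ε/D = 2.2e-06/0.03549 = 6.2e-05. Haaland: 1/√f = -1.8 log₁₀[(6.2e-05/3.7)^1.11 + 6.9/5.867e+04] = -1.8 log₁₀[5e-06 + 0.000118] = 7.041, so f = 0.02017.
Total minor-loss coefficient ΣK = 1·7.3 + 2·0.18 + 1·2.3 = 9.96.
ΔP = [f·L/D + ΣK]·(ρV²/2) = [0.02017·75.99/0.03549 + 9.96]·(1022·1.99²/2) = [43.19 + 9.96]·2023 = 1.075e+05 Pa.
Head loss h_f = ΔP/(ρg) = 1.075e+05/(1022·9.81) = 10.73 m.

h_f ≈ 10.73 m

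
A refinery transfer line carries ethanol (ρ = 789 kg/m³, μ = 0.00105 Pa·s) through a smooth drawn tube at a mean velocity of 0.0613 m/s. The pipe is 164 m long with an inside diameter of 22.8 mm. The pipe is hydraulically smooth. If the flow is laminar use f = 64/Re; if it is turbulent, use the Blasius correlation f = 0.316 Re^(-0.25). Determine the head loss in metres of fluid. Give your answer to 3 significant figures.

Reynolds number Re = ρVD/μ = 789 · 0.0613 · 0.0228 / 0.00105 = 1050.
Re < 2300 → laminar flow, so f = 64/Re = 64/1050 = 0.06094 (the turbulent correlation is not needed).
Darcy-Weisbach: ΔP = f(L/D)(ρV²/2) = 0.06094·(164/0.0228)·(789·0.0613²/2) = 0.06094·7193·1.482 = 649.8 Pa.
Head loss h_f = ΔP/(ρg) = 649.8/(789·9.81) = 0.0840 m.

h_f ≈ 0.0840 m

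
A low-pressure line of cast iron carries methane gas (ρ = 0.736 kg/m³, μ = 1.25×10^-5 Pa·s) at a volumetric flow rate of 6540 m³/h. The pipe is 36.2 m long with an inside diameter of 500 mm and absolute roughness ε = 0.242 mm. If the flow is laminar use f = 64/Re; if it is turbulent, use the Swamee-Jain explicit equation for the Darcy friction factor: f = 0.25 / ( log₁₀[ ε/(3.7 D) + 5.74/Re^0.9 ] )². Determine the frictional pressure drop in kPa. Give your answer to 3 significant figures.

ΔP ≈ 0.0419 kPa

Q = 6540 m³/h = 6540/3600 = 1.817 m³/s.
Cross-sectional area A = πD²/4 = π(0.5)²/4 = 0.1963 m²; mean velocity V = Q/A = 1.817/0.1963 = 9.252 m/s.
Reynolds number Re = ρVD/μ = 0.736 · 9.252 · 0.5 / 1.25e-05 = 2.724e+05.
Re > 4000 → turbulent. Relative roughness ε/D = 0.000242/0.5 = 0.000484. Swamee-Jain: f = 0.25/(log₁₀[0.000484/3.7 + 5.74/2.724e+05^0.9])² = 0.25/(log₁₀[0.000131 + 7.37e-05])² = 0.25/(-3.689)² = 0.01837.
Darcy-Weisbach: ΔP = f(L/D)(ρV²/2) = 0.01837·(36.2/0.5)·(0.736·9.252²/2) = 0.01837·72.4·31.5 = 41.89 Pa.
ΔP = 41.89 Pa = 0.0419 kPa.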